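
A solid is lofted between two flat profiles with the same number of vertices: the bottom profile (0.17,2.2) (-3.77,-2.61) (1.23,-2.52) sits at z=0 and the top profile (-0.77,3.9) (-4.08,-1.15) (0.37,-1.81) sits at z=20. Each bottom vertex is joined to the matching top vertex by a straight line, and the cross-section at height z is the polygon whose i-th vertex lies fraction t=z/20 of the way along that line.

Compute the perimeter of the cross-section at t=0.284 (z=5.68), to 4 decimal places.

Perimeter at t=0.284: 16.1221

Cross-section at t=0.284: each vertex is (1-t)·p0[i] + t·p1[i].
  v1: (1-0.284)·(0.17,2.2) + 0.284·(-0.77,3.9) = (-0.0970,2.6828)
  v2: (1-0.284)·(-3.77,-2.61) + 0.284·(-4.08,-1.15) = (-3.8580,-2.1954)
  v3: (1-0.284)·(1.23,-2.52) + 0.284·(0.37,-1.81) = (0.9858,-2.3184)
Perimeter = Σ |v_{i+1} − v_i|:
  edge 1→2: √(-3.7611² + -4.8782²) = 6.1597 (running 6.1597)
  edge 2→3: √(4.8438² + -0.1230²) = 4.8454 (running 11.0051)
  edge 3→1: √(-1.0827² + 5.0012²) = 5.1170 (running 16.1221)
Perimeter = 16.1221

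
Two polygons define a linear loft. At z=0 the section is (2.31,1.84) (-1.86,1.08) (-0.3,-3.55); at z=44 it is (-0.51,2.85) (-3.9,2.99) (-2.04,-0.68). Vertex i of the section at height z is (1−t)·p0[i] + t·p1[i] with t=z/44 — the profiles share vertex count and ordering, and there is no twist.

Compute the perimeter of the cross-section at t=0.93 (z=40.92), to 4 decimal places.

Cross-section at t=0.93: each vertex is (1-t)·p0[i] + t·p1[i].
  v1: (1-0.93)·(2.31,1.84) + 0.93·(-0.51,2.85) = (-0.3126,2.7793)
  v2: (1-0.93)·(-1.86,1.08) + 0.93·(-3.9,2.99) = (-3.7572,2.8563)
  v3: (1-0.93)·(-0.3,-3.55) + 0.93·(-2.04,-0.68) = (-1.9182,-0.8809)
Perimeter = Σ |v_{i+1} − v_i|:
  edge 1→2: √(-3.4446² + 0.0770²) = 3.4455 (running 3.4455)
  edge 2→3: √(1.8390² + -3.7372²) = 4.1652 (running 7.6106)
  edge 3→1: √(1.6056² + 3.6602²) = 3.9969 (running 11.6075)
Perimeter = 11.6075

Perimeter at t=0.93: 11.6075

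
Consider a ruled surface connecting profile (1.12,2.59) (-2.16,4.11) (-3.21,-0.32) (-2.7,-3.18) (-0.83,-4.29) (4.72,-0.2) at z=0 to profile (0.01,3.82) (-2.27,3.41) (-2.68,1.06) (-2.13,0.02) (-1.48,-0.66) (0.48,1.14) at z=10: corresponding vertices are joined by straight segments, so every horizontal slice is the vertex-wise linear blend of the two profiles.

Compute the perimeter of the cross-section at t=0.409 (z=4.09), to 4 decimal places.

Perimeter at t=0.409: 19.2186

Cross-section at t=0.409: each vertex is (1-t)·p0[i] + t·p1[i].
  v1: (1-0.409)·(1.12,2.59) + 0.409·(0.01,3.82) = (0.6660,3.0931)
  v2: (1-0.409)·(-2.16,4.11) + 0.409·(-2.27,3.41) = (-2.2050,3.8237)
  v3: (1-0.409)·(-3.21,-0.32) + 0.409·(-2.68,1.06) = (-2.9932,0.2444)
  v4: (1-0.409)·(-2.7,-3.18) + 0.409·(-2.13,0.02) = (-2.4669,-1.8712)
  v5: (1-0.409)·(-0.83,-4.29) + 0.409·(-1.48,-0.66) = (-1.0958,-2.8053)
  v6: (1-0.409)·(4.72,-0.2) + 0.409·(0.48,1.14) = (2.9858,0.3481)
Perimeter = Σ |v_{i+1} − v_i|:
  edge 1→2: √(-2.8710² + 0.7306²) = 2.9625 (running 2.9625)
  edge 2→3: √(-0.7882² + -3.5793²) = 3.6650 (running 6.6276)
  edge 3→4: √(0.5264² + -2.1156²) = 2.1801 (running 8.8077)
  edge 4→5: √(1.3710² + -0.9341²) = 1.6590 (running 10.4667)
  edge 5→6: √(4.0817² + 3.1534²) = 5.1579 (running 15.6246)
  edge 6→1: √(-2.3198² + 2.7450²) = 3.5940 (running 19.2186)
Perimeter = 19.2186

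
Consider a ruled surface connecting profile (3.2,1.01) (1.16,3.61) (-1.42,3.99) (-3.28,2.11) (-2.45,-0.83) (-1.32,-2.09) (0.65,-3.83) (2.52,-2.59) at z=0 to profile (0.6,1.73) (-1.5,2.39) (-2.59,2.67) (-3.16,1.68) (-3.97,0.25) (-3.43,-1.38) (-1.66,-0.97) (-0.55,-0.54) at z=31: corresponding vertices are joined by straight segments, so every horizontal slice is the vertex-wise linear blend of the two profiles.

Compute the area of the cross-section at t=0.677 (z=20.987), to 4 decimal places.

Area at t=0.677: 17.5281

Cross-section at t=0.677: each vertex is (1-t)·p0[i] + t·p1[i].
  v1: (1-0.677)·(3.2,1.01) + 0.677·(0.6,1.73) = (1.4398,1.4974)
  v2: (1-0.677)·(1.16,3.61) + 0.677·(-1.5,2.39) = (-0.6408,2.7841)
  v3: (1-0.677)·(-1.42,3.99) + 0.677·(-2.59,2.67) = (-2.2121,3.0964)
  v4: (1-0.677)·(-3.28,2.11) + 0.677·(-3.16,1.68) = (-3.1988,1.8189)
  v5: (1-0.677)·(-2.45,-0.83) + 0.677·(-3.97,0.25) = (-3.4790,-0.0988)
  v6: (1-0.677)·(-1.32,-2.09) + 0.677·(-3.43,-1.38) = (-2.7485,-1.6093)
  v7: (1-0.677)·(0.65,-3.83) + 0.677·(-1.66,-0.97) = (-0.9139,-1.8938)
  v8: (1-0.677)·(2.52,-2.59) + 0.677·(-0.55,-0.54) = (0.4416,-1.2021)
Shoelace sum Σ(x_i·y_{i+1} − x_{i+1}·y_i):
  i=1: 1.4398·2.7841 − -0.6408·1.4974 = +4.9681 (running +4.9681)
  i=2: -0.6408·3.0964 − -2.2121·2.7841 = +4.1744 (running +9.1425)
  i=3: -2.2121·1.8189 − -3.1988·3.0964 = +5.8810 (running +15.0234)
  i=4: -3.1988·-0.0988 − -3.4790·1.8189 = +6.6442 (running +21.6676)
  i=5: -3.4790·-1.6093 − -2.7485·-0.0988 = +5.3273 (running +26.9948)
  i=6: -2.7485·-1.8938 − -0.9139·-1.6093 = +3.7343 (running +30.7291)
  i=7: -0.9139·-1.2021 − 0.4416·-1.8938 = +1.9349 (running +32.6640)
  i=8: 0.4416·1.4974 − 1.4398·-1.2021 = +2.3921 (running +35.0562)
Area = |Σ|/2 = |35.0562|/2 = 17.5281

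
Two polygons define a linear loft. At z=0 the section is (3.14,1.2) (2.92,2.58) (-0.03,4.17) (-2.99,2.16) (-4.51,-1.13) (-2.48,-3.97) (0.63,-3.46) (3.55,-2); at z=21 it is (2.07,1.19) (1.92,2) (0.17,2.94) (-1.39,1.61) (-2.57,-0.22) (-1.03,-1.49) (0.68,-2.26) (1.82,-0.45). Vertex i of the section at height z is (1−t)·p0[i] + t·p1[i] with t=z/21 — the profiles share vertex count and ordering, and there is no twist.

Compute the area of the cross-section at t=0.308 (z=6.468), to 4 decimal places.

Area at t=0.308: 34.1455

Cross-section at t=0.308: each vertex is (1-t)·p0[i] + t·p1[i].
  v1: (1-0.308)·(3.14,1.2) + 0.308·(2.07,1.19) = (2.8104,1.1969)
  v2: (1-0.308)·(2.92,2.58) + 0.308·(1.92,2) = (2.6120,2.4014)
  v3: (1-0.308)·(-0.03,4.17) + 0.308·(0.17,2.94) = (0.0316,3.7912)
  v4: (1-0.308)·(-2.99,2.16) + 0.308·(-1.39,1.61) = (-2.4972,1.9906)
  v5: (1-0.308)·(-4.51,-1.13) + 0.308·(-2.57,-0.22) = (-3.9125,-0.8497)
  v6: (1-0.308)·(-2.48,-3.97) + 0.308·(-1.03,-1.49) = (-2.0334,-3.2062)
  v7: (1-0.308)·(0.63,-3.46) + 0.308·(0.68,-2.26) = (0.6454,-3.0904)
  v8: (1-0.308)·(3.55,-2) + 0.308·(1.82,-0.45) = (3.0172,-1.5226)
Shoelace sum Σ(x_i·y_{i+1} − x_{i+1}·y_i):
  i=1: 2.8104·2.4014 − 2.6120·1.1969 = +3.6225 (running +3.6225)
  i=2: 2.6120·3.7912 − 0.0316·2.4014 = +9.8266 (running +13.4492)
  i=3: 0.0316·1.9906 − -2.4972·3.7912 = +9.5302 (running +22.9793)
  i=4: -2.4972·-0.8497 − -3.9125·1.9906 = +9.9101 (running +32.8894)
  i=5: -3.9125·-3.2062 − -2.0334·-0.8497 = +10.8162 (running +43.7057)
  i=6: -2.0334·-3.0904 − 0.6454·-3.2062 = +8.3533 (running +52.0589)
  i=7: 0.6454·-1.5226 − 3.0172·-3.0904 = +8.3415 (running +60.4005)
  i=8: 3.0172·1.1969 − 2.8104·-1.5226 = +7.8905 (running +68.2910)
Area = |Σ|/2 = |68.2910|/2 = 34.1455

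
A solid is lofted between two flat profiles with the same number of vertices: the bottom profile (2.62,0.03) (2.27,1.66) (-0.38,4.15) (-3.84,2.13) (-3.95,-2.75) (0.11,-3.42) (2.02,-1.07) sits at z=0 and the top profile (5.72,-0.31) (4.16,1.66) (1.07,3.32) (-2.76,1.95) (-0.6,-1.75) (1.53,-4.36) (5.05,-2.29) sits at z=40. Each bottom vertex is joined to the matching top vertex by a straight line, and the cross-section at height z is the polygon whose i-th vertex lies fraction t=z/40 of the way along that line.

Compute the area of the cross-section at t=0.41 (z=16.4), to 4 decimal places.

Area at t=0.41: 36.5857

Cross-section at t=0.41: each vertex is (1-t)·p0[i] + t·p1[i].
  v1: (1-0.41)·(2.62,0.03) + 0.41·(5.72,-0.31) = (3.8910,-0.1094)
  v2: (1-0.41)·(2.27,1.66) + 0.41·(4.16,1.66) = (3.0449,1.6600)
  v3: (1-0.41)·(-0.38,4.15) + 0.41·(1.07,3.32) = (0.2145,3.8097)
  v4: (1-0.41)·(-3.84,2.13) + 0.41·(-2.76,1.95) = (-3.3972,2.0562)
  v5: (1-0.41)·(-3.95,-2.75) + 0.41·(-0.6,-1.75) = (-2.5765,-2.3400)
  v6: (1-0.41)·(0.11,-3.42) + 0.41·(1.53,-4.36) = (0.6922,-3.8054)
  v7: (1-0.41)·(2.02,-1.07) + 0.41·(5.05,-2.29) = (3.2623,-1.5702)
Shoelace sum Σ(x_i·y_{i+1} − x_{i+1}·y_i):
  i=1: 3.8910·1.6600 − 3.0449·-0.1094 = +6.7922 (running +6.7922)
  i=2: 3.0449·3.8097 − 0.2145·1.6600 = +11.2441 (running +18.0363)
  i=3: 0.2145·2.0562 − -3.3972·3.8097 = +13.3834 (running +31.4196)
  i=4: -3.3972·-2.3400 − -2.5765·2.0562 = +13.2472 (running +44.6669)
  i=5: -2.5765·-3.8054 − 0.6922·-2.3400 = +11.4244 (running +56.0912)
  i=6: 0.6922·-1.5702 − 3.2623·-3.8054 = +11.3275 (running +67.4187)
  i=7: 3.2623·-0.1094 − 3.8910·-1.5702 = +5.7528 (running +73.1715)
Area = |Σ|/2 = |73.1715|/2 = 36.5857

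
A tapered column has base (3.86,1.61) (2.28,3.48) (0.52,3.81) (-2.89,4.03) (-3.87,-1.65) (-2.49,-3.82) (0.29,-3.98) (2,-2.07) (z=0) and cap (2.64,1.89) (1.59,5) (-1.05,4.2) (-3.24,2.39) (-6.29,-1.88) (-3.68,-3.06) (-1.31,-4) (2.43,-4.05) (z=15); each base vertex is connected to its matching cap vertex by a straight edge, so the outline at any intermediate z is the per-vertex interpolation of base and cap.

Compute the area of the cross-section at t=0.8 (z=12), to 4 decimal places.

Area at t=0.8: 52.1728

Cross-section at t=0.8: each vertex is (1-t)·p0[i] + t·p1[i].
  v1: (1-0.8)·(3.86,1.61) + 0.8·(2.64,1.89) = (2.8840,1.8340)
  v2: (1-0.8)·(2.28,3.48) + 0.8·(1.59,5) = (1.7280,4.6960)
  v3: (1-0.8)·(0.52,3.81) + 0.8·(-1.05,4.2) = (-0.7360,4.1220)
  v4: (1-0.8)·(-2.89,4.03) + 0.8·(-3.24,2.39) = (-3.1700,2.7180)
  v5: (1-0.8)·(-3.87,-1.65) + 0.8·(-6.29,-1.88) = (-5.8060,-1.8340)
  v6: (1-0.8)·(-2.49,-3.82) + 0.8·(-3.68,-3.06) = (-3.4420,-3.2120)
  v7: (1-0.8)·(0.29,-3.98) + 0.8·(-1.31,-4) = (-0.9900,-3.9960)
  v8: (1-0.8)·(2,-2.07) + 0.8·(2.43,-4.05) = (2.3440,-3.6540)
Shoelace sum Σ(x_i·y_{i+1} − x_{i+1}·y_i):
  i=1: 2.8840·4.6960 − 1.7280·1.8340 = +10.3741 (running +10.3741)
  i=2: 1.7280·4.1220 − -0.7360·4.6960 = +10.5791 (running +20.9532)
  i=3: -0.7360·2.7180 − -3.1700·4.1220 = +11.0663 (running +32.0195)
  i=4: -3.1700·-1.8340 − -5.8060·2.7180 = +21.5945 (running +53.6140)
  i=5: -5.8060·-3.2120 − -3.4420·-1.8340 = +12.3362 (running +65.9502)
  i=6: -3.4420·-3.9960 − -0.9900·-3.2120 = +10.5744 (running +76.5246)
  i=7: -0.9900·-3.6540 − 2.3440·-3.9960 = +12.9841 (running +89.5086)
  i=8: 2.3440·1.8340 − 2.8840·-3.6540 = +14.8370 (running +104.3457)
Area = |Σ|/2 = |104.3457|/2 = 52.1728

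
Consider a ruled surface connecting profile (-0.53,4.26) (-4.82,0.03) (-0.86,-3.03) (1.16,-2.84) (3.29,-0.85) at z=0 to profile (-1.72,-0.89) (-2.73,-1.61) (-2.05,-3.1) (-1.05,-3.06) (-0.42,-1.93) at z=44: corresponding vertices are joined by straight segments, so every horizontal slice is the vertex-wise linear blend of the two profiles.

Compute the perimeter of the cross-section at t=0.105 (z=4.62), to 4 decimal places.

Perimeter at t=0.105: 20.6915

Cross-section at t=0.105: each vertex is (1-t)·p0[i] + t·p1[i].
  v1: (1-0.105)·(-0.53,4.26) + 0.105·(-1.72,-0.89) = (-0.6550,3.7193)
  v2: (1-0.105)·(-4.82,0.03) + 0.105·(-2.73,-1.61) = (-4.6006,-0.1422)
  v3: (1-0.105)·(-0.86,-3.03) + 0.105·(-2.05,-3.1) = (-0.9849,-3.0373)
  v4: (1-0.105)·(1.16,-2.84) + 0.105·(-1.05,-3.06) = (0.9280,-2.8631)
  v5: (1-0.105)·(3.29,-0.85) + 0.105·(-0.42,-1.93) = (2.9005,-0.9634)
Perimeter = Σ |v_{i+1} − v_i|:
  edge 1→2: √(-3.9456² + -3.8615²) = 5.5207 (running 5.5207)
  edge 2→3: √(3.6156² + -2.8952²) = 4.6319 (running 10.1526)
  edge 3→4: √(1.9129² + 0.1743²) = 1.9208 (running 12.0735)
  edge 4→5: √(1.9725² + 1.8997²) = 2.7385 (running 14.8120)
  edge 5→1: √(-3.5554² + 4.6827²) = 5.8795 (running 20.6915)
Perimeter = 20.6915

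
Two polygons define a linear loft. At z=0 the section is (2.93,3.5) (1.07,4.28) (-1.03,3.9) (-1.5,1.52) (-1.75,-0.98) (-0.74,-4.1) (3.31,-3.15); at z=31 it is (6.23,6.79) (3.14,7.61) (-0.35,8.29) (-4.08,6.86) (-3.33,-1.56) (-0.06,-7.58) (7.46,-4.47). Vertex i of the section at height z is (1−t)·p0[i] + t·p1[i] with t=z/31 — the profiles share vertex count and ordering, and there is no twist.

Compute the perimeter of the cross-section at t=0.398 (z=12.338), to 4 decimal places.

Perimeter at t=0.398: 31.5843

Cross-section at t=0.398: each vertex is (1-t)·p0[i] + t·p1[i].
  v1: (1-0.398)·(2.93,3.5) + 0.398·(6.23,6.79) = (4.2434,4.8094)
  v2: (1-0.398)·(1.07,4.28) + 0.398·(3.14,7.61) = (1.8939,5.6053)
  v3: (1-0.398)·(-1.03,3.9) + 0.398·(-0.35,8.29) = (-0.7594,5.6472)
  v4: (1-0.398)·(-1.5,1.52) + 0.398·(-4.08,6.86) = (-2.5268,3.6453)
  v5: (1-0.398)·(-1.75,-0.98) + 0.398·(-3.33,-1.56) = (-2.3788,-1.2108)
  v6: (1-0.398)·(-0.74,-4.1) + 0.398·(-0.06,-7.58) = (-0.4694,-5.4850)
  v7: (1-0.398)·(3.31,-3.15) + 0.398·(7.46,-4.47) = (4.9617,-3.6754)
Perimeter = Σ |v_{i+1} − v_i|:
  edge 1→2: √(-2.3495² + 0.7959²) = 2.4807 (running 2.4807)
  edge 2→3: √(-2.6532² + 0.0419²) = 2.6536 (running 5.1342)
  edge 3→4: √(-1.7675² + -2.0019²) = 2.6705 (running 7.8047)
  edge 4→5: √(0.1480² + -4.8562²) = 4.8584 (running 12.6632)
  edge 5→6: √(1.9095² + -4.2742²) = 4.6813 (running 17.3445)
  edge 6→7: √(5.4311² + 1.8097²) = 5.7246 (running 23.0691)
  edge 7→1: √(-0.7183² + 8.4848²) = 8.5151 (running 31.5843)
Perimeter = 31.5843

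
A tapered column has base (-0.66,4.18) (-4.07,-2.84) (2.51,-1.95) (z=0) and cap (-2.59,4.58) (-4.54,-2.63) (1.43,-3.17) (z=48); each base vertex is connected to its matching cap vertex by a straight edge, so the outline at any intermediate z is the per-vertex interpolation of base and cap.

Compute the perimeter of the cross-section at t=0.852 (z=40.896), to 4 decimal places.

Cross-section at t=0.852: each vertex is (1-t)·p0[i] + t·p1[i].
  v1: (1-0.852)·(-0.66,4.18) + 0.852·(-2.59,4.58) = (-2.3044,4.5208)
  v2: (1-0.852)·(-4.07,-2.84) + 0.852·(-4.54,-2.63) = (-4.4704,-2.6611)
  v3: (1-0.852)·(2.51,-1.95) + 0.852·(1.43,-3.17) = (1.5898,-2.9894)
Perimeter = Σ |v_{i+1} − v_i|:
  edge 1→2: √(-2.1661² + -7.1819²) = 7.5014 (running 7.5014)
  edge 2→3: √(6.0603² + -0.3284²) = 6.0692 (running 13.5706)
  edge 3→1: √(-3.8942² + 7.5102²) = 8.4598 (running 22.0304)
Perimeter = 22.0304

Perimeter at t=0.852: 22.0304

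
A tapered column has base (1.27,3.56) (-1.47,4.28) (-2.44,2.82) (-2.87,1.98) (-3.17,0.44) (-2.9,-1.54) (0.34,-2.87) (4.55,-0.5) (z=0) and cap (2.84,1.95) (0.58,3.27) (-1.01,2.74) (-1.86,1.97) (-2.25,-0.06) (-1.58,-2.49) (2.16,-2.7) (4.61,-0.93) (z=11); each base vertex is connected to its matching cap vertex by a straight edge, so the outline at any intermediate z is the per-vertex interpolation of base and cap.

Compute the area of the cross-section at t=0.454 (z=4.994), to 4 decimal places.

Cross-section at t=0.454: each vertex is (1-t)·p0[i] + t·p1[i].
  v1: (1-0.454)·(1.27,3.56) + 0.454·(2.84,1.95) = (1.9828,2.8291)
  v2: (1-0.454)·(-1.47,4.28) + 0.454·(0.58,3.27) = (-0.5393,3.8215)
  v3: (1-0.454)·(-2.44,2.82) + 0.454·(-1.01,2.74) = (-1.7908,2.7837)
  v4: (1-0.454)·(-2.87,1.98) + 0.454·(-1.86,1.97) = (-2.4115,1.9755)
  v5: (1-0.454)·(-3.17,0.44) + 0.454·(-2.25,-0.06) = (-2.7523,0.2130)
  v6: (1-0.454)·(-2.9,-1.54) + 0.454·(-1.58,-2.49) = (-2.3007,-1.9713)
  v7: (1-0.454)·(0.34,-2.87) + 0.454·(2.16,-2.7) = (1.1663,-2.7928)
  v8: (1-0.454)·(4.55,-0.5) + 0.454·(4.61,-0.93) = (4.5772,-0.6952)
Shoelace sum Σ(x_i·y_{i+1} − x_{i+1}·y_i):
  i=1: 1.9828·3.8215 − -0.5393·2.8291 = +9.1028 (running +9.1028)
  i=2: -0.5393·2.7837 − -1.7908·3.8215 = +5.3422 (running +14.4450)
  i=3: -1.7908·1.9755 − -2.4115·2.7837 = +3.1751 (running +17.6201)
  i=4: -2.4115·0.2130 − -2.7523·1.9755 = +4.9235 (running +22.5436)
  i=5: -2.7523·-1.9713 − -2.3007·0.2130 = +5.9157 (running +28.4593)
  i=6: -2.3007·-2.7928 − 1.1663·-1.9713 = +8.7246 (running +37.1838)
  i=7: 1.1663·-0.6952 − 4.5772·-2.7928 = +11.9726 (running +49.1564)
  i=8: 4.5772·2.8291 − 1.9828·-0.6952 = +14.3278 (running +63.4842)
Area = |Σ|/2 = |63.4842|/2 = 31.7421

Area at t=0.454: 31.7421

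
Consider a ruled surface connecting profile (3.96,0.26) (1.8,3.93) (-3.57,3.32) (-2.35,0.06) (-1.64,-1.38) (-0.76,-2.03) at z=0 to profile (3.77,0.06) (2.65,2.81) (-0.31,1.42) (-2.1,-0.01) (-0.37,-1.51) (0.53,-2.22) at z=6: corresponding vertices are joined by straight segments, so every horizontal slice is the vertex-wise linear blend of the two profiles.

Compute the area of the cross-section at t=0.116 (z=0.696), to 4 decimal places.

Cross-section at t=0.116: each vertex is (1-t)·p0[i] + t·p1[i].
  v1: (1-0.116)·(3.96,0.26) + 0.116·(3.77,0.06) = (3.9380,0.2368)
  v2: (1-0.116)·(1.8,3.93) + 0.116·(2.65,2.81) = (1.8986,3.8001)
  v3: (1-0.116)·(-3.57,3.32) + 0.116·(-0.31,1.42) = (-3.1918,3.0996)
  v4: (1-0.116)·(-2.35,0.06) + 0.116·(-2.1,-0.01) = (-2.3210,0.0519)
  v5: (1-0.116)·(-1.64,-1.38) + 0.116·(-0.37,-1.51) = (-1.4927,-1.3951)
  v6: (1-0.116)·(-0.76,-2.03) + 0.116·(0.53,-2.22) = (-0.6104,-2.0520)
Shoelace sum Σ(x_i·y_{i+1} − x_{i+1}·y_i):
  i=1: 3.9380·3.8001 − 1.8986·0.2368 = +14.5150 (running +14.5150)
  i=2: 1.8986·3.0996 − -3.1918·3.8001 = +18.0141 (running +32.5291)
  i=3: -3.1918·0.0519 − -2.3210·3.0996 = +7.0286 (running +39.5577)
  i=4: -2.3210·-1.3951 − -1.4927·0.0519 = +3.3154 (running +42.8731)
  i=5: -1.4927·-2.0520 − -0.6104·-1.3951 = +2.2115 (running +45.0847)
  i=6: -0.6104·0.2368 − 3.9380·-2.0520 = +7.9363 (running +53.0210)
Area = |Σ|/2 = |53.0210|/2 = 26.5105

Area at t=0.116: 26.5105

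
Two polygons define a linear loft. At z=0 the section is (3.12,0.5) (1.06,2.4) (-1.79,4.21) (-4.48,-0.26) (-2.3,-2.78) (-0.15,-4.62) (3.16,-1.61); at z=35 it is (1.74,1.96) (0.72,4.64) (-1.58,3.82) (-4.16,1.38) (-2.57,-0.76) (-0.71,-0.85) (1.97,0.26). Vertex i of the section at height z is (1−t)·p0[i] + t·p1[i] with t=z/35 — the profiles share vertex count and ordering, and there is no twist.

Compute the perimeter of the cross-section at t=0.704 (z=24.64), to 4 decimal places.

Perimeter at t=0.704: 19.3064

Cross-section at t=0.704: each vertex is (1-t)·p0[i] + t·p1[i].
  v1: (1-0.704)·(3.12,0.5) + 0.704·(1.74,1.96) = (2.1485,1.5278)
  v2: (1-0.704)·(1.06,2.4) + 0.704·(0.72,4.64) = (0.8206,3.9770)
  v3: (1-0.704)·(-1.79,4.21) + 0.704·(-1.58,3.82) = (-1.6422,3.9354)
  v4: (1-0.704)·(-4.48,-0.26) + 0.704·(-4.16,1.38) = (-4.2547,0.8946)
  v5: (1-0.704)·(-2.3,-2.78) + 0.704·(-2.57,-0.76) = (-2.4901,-1.3579)
  v6: (1-0.704)·(-0.15,-4.62) + 0.704·(-0.71,-0.85) = (-0.5442,-1.9659)
  v7: (1-0.704)·(3.16,-1.61) + 0.704·(1.97,0.26) = (2.3222,-0.2935)
Perimeter = Σ |v_{i+1} − v_i|:
  edge 1→2: √(-1.3278² + 2.4491²) = 2.7859 (running 2.7859)
  edge 2→3: √(-2.4628² + -0.0415²) = 2.4631 (running 5.2491)
  edge 3→4: √(-2.6126² + -3.0409²) = 4.0090 (running 9.2581)
  edge 4→5: √(1.7646² + -2.2525²) = 2.8614 (running 12.1195)
  edge 5→6: √(1.9458² + -0.6080²) = 2.0386 (running 14.1581)
  edge 6→7: √(2.8665² + 1.6724²) = 3.3187 (running 17.4768)
  edge 7→1: √(-0.1738² + 1.8214²) = 1.8296 (running 19.3064)
Perimeter = 19.3064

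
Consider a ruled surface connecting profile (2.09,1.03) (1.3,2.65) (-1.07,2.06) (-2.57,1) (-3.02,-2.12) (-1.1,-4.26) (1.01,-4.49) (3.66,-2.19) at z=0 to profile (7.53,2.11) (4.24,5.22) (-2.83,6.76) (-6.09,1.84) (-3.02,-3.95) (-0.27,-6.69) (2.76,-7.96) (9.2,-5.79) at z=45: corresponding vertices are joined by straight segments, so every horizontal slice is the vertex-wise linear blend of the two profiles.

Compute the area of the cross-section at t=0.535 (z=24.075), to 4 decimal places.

Area at t=0.535: 83.6906

Cross-section at t=0.535: each vertex is (1-t)·p0[i] + t·p1[i].
  v1: (1-0.535)·(2.09,1.03) + 0.535·(7.53,2.11) = (5.0004,1.6078)
  v2: (1-0.535)·(1.3,2.65) + 0.535·(4.24,5.22) = (2.8729,4.0249)
  v3: (1-0.535)·(-1.07,2.06) + 0.535·(-2.83,6.76) = (-2.0116,4.5745)
  v4: (1-0.535)·(-2.57,1) + 0.535·(-6.09,1.84) = (-4.4532,1.4494)
  v5: (1-0.535)·(-3.02,-2.12) + 0.535·(-3.02,-3.95) = (-3.0200,-3.0991)
  v6: (1-0.535)·(-1.1,-4.26) + 0.535·(-0.27,-6.69) = (-0.6560,-5.5601)
  v7: (1-0.535)·(1.01,-4.49) + 0.535·(2.76,-7.96) = (1.9462,-6.3465)
  v8: (1-0.535)·(3.66,-2.19) + 0.535·(9.2,-5.79) = (6.6239,-4.1160)
Shoelace sum Σ(x_i·y_{i+1} − x_{i+1}·y_i):
  i=1: 5.0004·4.0249 − 2.8729·1.6078 = +15.5073 (running +15.5073)
  i=2: 2.8729·4.5745 − -2.0116·4.0249 = +21.2387 (running +36.7460)
  i=3: -2.0116·1.4494 − -4.4532·4.5745 = +17.4556 (running +54.2015)
  i=4: -4.4532·-3.0991 − -3.0200·1.4494 = +18.1779 (running +72.3794)
  i=5: -3.0200·-5.5601 − -0.6560·-3.0991 = +14.7585 (running +87.1379)
  i=6: -0.6560·-6.3465 − 1.9462·-5.5601 = +14.9842 (running +102.1221)
  i=7: 1.9462·-4.1160 − 6.6239·-6.3465 = +34.0275 (running +136.1496)
  i=8: 6.6239·1.6078 − 5.0004·-4.1160 = +31.2316 (running +167.3812)
Area = |Σ|/2 = |167.3812|/2 = 83.6906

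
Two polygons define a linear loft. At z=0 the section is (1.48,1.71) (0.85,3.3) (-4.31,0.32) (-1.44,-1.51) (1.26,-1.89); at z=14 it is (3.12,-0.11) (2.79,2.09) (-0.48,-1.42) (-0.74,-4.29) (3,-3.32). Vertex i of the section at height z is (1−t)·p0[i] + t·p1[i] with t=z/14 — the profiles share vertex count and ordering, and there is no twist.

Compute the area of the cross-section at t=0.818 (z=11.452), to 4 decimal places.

Area at t=0.818: 15.7707

Cross-section at t=0.818: each vertex is (1-t)·p0[i] + t·p1[i].
  v1: (1-0.818)·(1.48,1.71) + 0.818·(3.12,-0.11) = (2.8215,0.2212)
  v2: (1-0.818)·(0.85,3.3) + 0.818·(2.79,2.09) = (2.4369,2.3102)
  v3: (1-0.818)·(-4.31,0.32) + 0.818·(-0.48,-1.42) = (-1.1771,-1.1033)
  v4: (1-0.818)·(-1.44,-1.51) + 0.818·(-0.74,-4.29) = (-0.8674,-3.7840)
  v5: (1-0.818)·(1.26,-1.89) + 0.818·(3,-3.32) = (2.6833,-3.0597)
Shoelace sum Σ(x_i·y_{i+1} − x_{i+1}·y_i):
  i=1: 2.8215·2.3102 − 2.4369·0.2212 = +5.9792 (running +5.9792)
  i=2: 2.4369·-1.1033 − -1.1771·2.3102 = +0.0306 (running +6.0098)
  i=3: -1.1771·-3.7840 − -0.8674·-1.1033 = +3.4970 (running +9.5068)
  i=4: -0.8674·-3.0597 − 2.6833·-3.7840 = +12.8078 (running +22.3146)
  i=5: 2.6833·0.2212 − 2.8215·-3.0597 = +9.2268 (running +31.5414)
Area = |Σ|/2 = |31.5414|/2 = 15.7707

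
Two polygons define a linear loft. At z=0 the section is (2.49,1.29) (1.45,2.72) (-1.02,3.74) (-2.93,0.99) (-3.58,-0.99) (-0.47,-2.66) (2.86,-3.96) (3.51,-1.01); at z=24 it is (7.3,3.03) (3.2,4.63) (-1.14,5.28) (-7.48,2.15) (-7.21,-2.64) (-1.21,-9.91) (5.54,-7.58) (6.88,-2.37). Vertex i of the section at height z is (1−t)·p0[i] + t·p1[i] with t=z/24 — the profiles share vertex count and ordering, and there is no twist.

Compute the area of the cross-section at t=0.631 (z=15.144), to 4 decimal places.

Cross-section at t=0.631: each vertex is (1-t)·p0[i] + t·p1[i].
  v1: (1-0.631)·(2.49,1.29) + 0.631·(7.3,3.03) = (5.5251,2.3879)
  v2: (1-0.631)·(1.45,2.72) + 0.631·(3.2,4.63) = (2.5543,3.9252)
  v3: (1-0.631)·(-1.02,3.74) + 0.631·(-1.14,5.28) = (-1.0957,4.7117)
  v4: (1-0.631)·(-2.93,0.99) + 0.631·(-7.48,2.15) = (-5.8011,1.7220)
  v5: (1-0.631)·(-3.58,-0.99) + 0.631·(-7.21,-2.64) = (-5.8705,-2.0311)
  v6: (1-0.631)·(-0.47,-2.66) + 0.631·(-1.21,-9.91) = (-0.9369,-7.2348)
  v7: (1-0.631)·(2.86,-3.96) + 0.631·(5.54,-7.58) = (4.5511,-6.2442)
  v8: (1-0.631)·(3.51,-1.01) + 0.631·(6.88,-2.37) = (5.6365,-1.8682)
Shoelace sum Σ(x_i·y_{i+1} − x_{i+1}·y_i):
  i=1: 5.5251·3.9252 − 2.5543·2.3879 = +15.5878 (running +15.5878)
  i=2: 2.5543·4.7117 − -1.0957·3.9252 = +16.3359 (running +31.9237)
  i=3: -1.0957·1.7220 − -5.8011·4.7117 = +25.4463 (running +57.3700)
  i=4: -5.8011·-2.0311 − -5.8705·1.7220 = +21.8916 (running +79.2616)
  i=5: -5.8705·-7.2348 − -0.9369·-2.0311 = +40.5688 (running +119.8303)
  i=6: -0.9369·-6.2442 − 4.5511·-7.2348 = +38.7764 (running +158.6067)
  i=7: 4.5511·-1.8682 − 5.6365·-6.2442 = +26.6932 (running +185.2999)
  i=8: 5.6365·2.3879 − 5.5251·-1.8682 = +23.7813 (running +209.0813)
Area = |Σ|/2 = |209.0813|/2 = 104.5406

Area at t=0.631: 104.5406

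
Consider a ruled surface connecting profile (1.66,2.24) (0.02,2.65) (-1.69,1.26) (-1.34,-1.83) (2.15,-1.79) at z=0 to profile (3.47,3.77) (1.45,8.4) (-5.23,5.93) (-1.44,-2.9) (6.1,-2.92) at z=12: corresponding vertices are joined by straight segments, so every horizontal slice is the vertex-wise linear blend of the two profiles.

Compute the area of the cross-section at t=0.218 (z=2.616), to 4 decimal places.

Cross-section at t=0.218: each vertex is (1-t)·p0[i] + t·p1[i].
  v1: (1-0.218)·(1.66,2.24) + 0.218·(3.47,3.77) = (2.0546,2.5735)
  v2: (1-0.218)·(0.02,2.65) + 0.218·(1.45,8.4) = (0.3317,3.9035)
  v3: (1-0.218)·(-1.69,1.26) + 0.218·(-5.23,5.93) = (-2.4617,2.2781)
  v4: (1-0.218)·(-1.34,-1.83) + 0.218·(-1.44,-2.9) = (-1.3618,-2.0633)
  v5: (1-0.218)·(2.15,-1.79) + 0.218·(6.1,-2.92) = (3.0111,-2.0363)
Shoelace sum Σ(x_i·y_{i+1} − x_{i+1}·y_i):
  i=1: 2.0546·3.9035 − 0.3317·2.5735 = +7.1663 (running +7.1663)
  i=2: 0.3317·2.2781 − -2.4617·3.9035 = +10.3650 (running +17.5314)
  i=3: -2.4617·-2.0633 − -1.3618·2.2781 = +8.1814 (running +25.7128)
  i=4: -1.3618·-2.0363 − 3.0111·-2.0633 = +8.9858 (running +34.6986)
  i=5: 3.0111·2.5735 − 2.0546·-2.0363 = +11.9330 (running +46.6316)
Area = |Σ|/2 = |46.6316|/2 = 23.3158

Area at t=0.218: 23.3158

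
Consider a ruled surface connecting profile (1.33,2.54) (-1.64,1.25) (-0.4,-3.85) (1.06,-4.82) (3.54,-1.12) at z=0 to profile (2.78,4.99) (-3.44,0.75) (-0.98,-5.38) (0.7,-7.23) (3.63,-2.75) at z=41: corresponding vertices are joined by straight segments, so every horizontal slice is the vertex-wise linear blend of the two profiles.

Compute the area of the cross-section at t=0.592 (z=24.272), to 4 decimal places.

Area at t=0.592: 37.3567

Cross-section at t=0.592: each vertex is (1-t)·p0[i] + t·p1[i].
  v1: (1-0.592)·(1.33,2.54) + 0.592·(2.78,4.99) = (2.1884,3.9904)
  v2: (1-0.592)·(-1.64,1.25) + 0.592·(-3.44,0.75) = (-2.7056,0.9540)
  v3: (1-0.592)·(-0.4,-3.85) + 0.592·(-0.98,-5.38) = (-0.7434,-4.7558)
  v4: (1-0.592)·(1.06,-4.82) + 0.592·(0.7,-7.23) = (0.8469,-6.2467)
  v5: (1-0.592)·(3.54,-1.12) + 0.592·(3.63,-2.75) = (3.5933,-2.0850)
Shoelace sum Σ(x_i·y_{i+1} − x_{i+1}·y_i):
  i=1: 2.1884·0.9540 − -2.7056·3.9904 = +12.8842 (running +12.8842)
  i=2: -2.7056·-4.7558 − -0.7434·0.9540 = +13.5763 (running +26.4605)
  i=3: -0.7434·-6.2467 − 0.8469·-4.7558 = +8.6711 (running +35.1316)
  i=4: 0.8469·-2.0850 − 3.5933·-6.2467 = +20.6805 (running +55.8121)
  i=5: 3.5933·3.9904 − 2.1884·-2.0850 = +18.9014 (running +74.7135)
Area = |Σ|/2 = |74.7135|/2 = 37.3567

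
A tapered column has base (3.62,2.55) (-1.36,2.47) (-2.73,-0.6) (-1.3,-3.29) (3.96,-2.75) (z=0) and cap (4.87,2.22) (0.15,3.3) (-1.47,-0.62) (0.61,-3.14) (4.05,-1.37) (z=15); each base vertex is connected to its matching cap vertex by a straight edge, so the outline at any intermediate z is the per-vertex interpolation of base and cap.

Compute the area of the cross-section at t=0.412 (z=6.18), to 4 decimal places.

Cross-section at t=0.412: each vertex is (1-t)·p0[i] + t·p1[i].
  v1: (1-0.412)·(3.62,2.55) + 0.412·(4.87,2.22) = (4.1350,2.4140)
  v2: (1-0.412)·(-1.36,2.47) + 0.412·(0.15,3.3) = (-0.7379,2.8120)
  v3: (1-0.412)·(-2.73,-0.6) + 0.412·(-1.47,-0.62) = (-2.2109,-0.6082)
  v4: (1-0.412)·(-1.3,-3.29) + 0.412·(0.61,-3.14) = (-0.5131,-3.2282)
  v5: (1-0.412)·(3.96,-2.75) + 0.412·(4.05,-1.37) = (3.9971,-2.1814)
Shoelace sum Σ(x_i·y_{i+1} − x_{i+1}·y_i):
  i=1: 4.1350·2.8120 − -0.7379·2.4140 = +13.4087 (running +13.4087)
  i=2: -0.7379·-0.6082 − -2.2109·2.8120 = +6.6657 (running +20.0744)
  i=3: -2.2109·-3.2282 − -0.5131·-0.6082 = +6.8251 (running +26.8995)
  i=4: -0.5131·-2.1814 − 3.9971·-3.2282 = +14.0226 (running +40.9222)
  i=5: 3.9971·2.4140 − 4.1350·-2.1814 = +18.6694 (running +59.5915)
Area = |Σ|/2 = |59.5915|/2 = 29.7958

Area at t=0.412: 29.7958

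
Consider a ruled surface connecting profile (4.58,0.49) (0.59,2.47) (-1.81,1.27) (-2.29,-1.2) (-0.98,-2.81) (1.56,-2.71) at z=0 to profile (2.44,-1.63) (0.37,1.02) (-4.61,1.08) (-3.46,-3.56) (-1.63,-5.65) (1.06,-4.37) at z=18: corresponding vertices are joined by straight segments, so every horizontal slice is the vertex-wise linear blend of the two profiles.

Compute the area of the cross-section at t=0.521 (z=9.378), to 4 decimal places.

Area at t=0.521: 27.4214

Cross-section at t=0.521: each vertex is (1-t)·p0[i] + t·p1[i].
  v1: (1-0.521)·(4.58,0.49) + 0.521·(2.44,-1.63) = (3.4651,-0.6145)
  v2: (1-0.521)·(0.59,2.47) + 0.521·(0.37,1.02) = (0.4754,1.7146)
  v3: (1-0.521)·(-1.81,1.27) + 0.521·(-4.61,1.08) = (-3.2688,1.1710)
  v4: (1-0.521)·(-2.29,-1.2) + 0.521·(-3.46,-3.56) = (-2.8996,-2.4296)
  v5: (1-0.521)·(-0.98,-2.81) + 0.521·(-1.63,-5.65) = (-1.3186,-4.2896)
  v6: (1-0.521)·(1.56,-2.71) + 0.521·(1.06,-4.37) = (1.2995,-3.5749)
Shoelace sum Σ(x_i·y_{i+1} − x_{i+1}·y_i):
  i=1: 3.4651·1.7146 − 0.4754·-0.6145 = +6.2331 (running +6.2331)
  i=2: 0.4754·1.1710 − -3.2688·1.7146 = +6.1612 (running +12.3943)
  i=3: -3.2688·-2.4296 − -2.8996·1.1710 = +11.3372 (running +23.7315)
  i=4: -2.8996·-4.2896 − -1.3186·-2.4296 = +9.2344 (running +32.9659)
  i=5: -1.3186·-3.5749 − 1.2995·-4.2896 = +10.2884 (running +43.2543)
  i=6: 1.2995·-0.6145 − 3.4651·-3.5749 = +11.5885 (running +54.8428)
Area = |Σ|/2 = |54.8428|/2 = 27.4214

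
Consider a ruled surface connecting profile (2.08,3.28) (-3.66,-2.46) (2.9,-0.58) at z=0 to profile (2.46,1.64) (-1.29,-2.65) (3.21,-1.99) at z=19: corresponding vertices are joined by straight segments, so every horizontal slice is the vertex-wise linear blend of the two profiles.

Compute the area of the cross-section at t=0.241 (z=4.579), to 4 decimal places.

Cross-section at t=0.241: each vertex is (1-t)·p0[i] + t·p1[i].
  v1: (1-0.241)·(2.08,3.28) + 0.241·(2.46,1.64) = (2.1716,2.8848)
  v2: (1-0.241)·(-3.66,-2.46) + 0.241·(-1.29,-2.65) = (-3.0888,-2.5058)
  v3: (1-0.241)·(2.9,-0.58) + 0.241·(3.21,-1.99) = (2.9747,-0.9198)
Shoelace sum Σ(x_i·y_{i+1} − x_{i+1}·y_i):
  i=1: 2.1716·-2.5058 − -3.0888·2.8848 = +3.4690 (running +3.4690)
  i=2: -3.0888·-0.9198 − 2.9747·-2.5058 = +10.2951 (running +13.7641)
  i=3: 2.9747·2.8848 − 2.1716·-0.9198 = +10.5788 (running +24.3429)
Area = |Σ|/2 = |24.3429|/2 = 12.1715

Area at t=0.241: 12.1715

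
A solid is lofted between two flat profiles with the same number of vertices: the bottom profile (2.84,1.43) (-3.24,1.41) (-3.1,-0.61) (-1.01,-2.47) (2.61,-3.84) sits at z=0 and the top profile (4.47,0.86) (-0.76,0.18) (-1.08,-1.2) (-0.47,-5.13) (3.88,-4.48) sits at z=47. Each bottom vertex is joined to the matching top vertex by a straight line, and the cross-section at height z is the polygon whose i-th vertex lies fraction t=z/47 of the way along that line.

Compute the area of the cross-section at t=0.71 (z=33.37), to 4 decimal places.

Area at t=0.71: 25.7287

Cross-section at t=0.71: each vertex is (1-t)·p0[i] + t·p1[i].
  v1: (1-0.71)·(2.84,1.43) + 0.71·(4.47,0.86) = (3.9973,1.0253)
  v2: (1-0.71)·(-3.24,1.41) + 0.71·(-0.76,0.18) = (-1.4792,0.5367)
  v3: (1-0.71)·(-3.1,-0.61) + 0.71·(-1.08,-1.2) = (-1.6658,-1.0289)
  v4: (1-0.71)·(-1.01,-2.47) + 0.71·(-0.47,-5.13) = (-0.6266,-4.3586)
  v5: (1-0.71)·(2.61,-3.84) + 0.71·(3.88,-4.48) = (3.5117,-4.2944)
Shoelace sum Σ(x_i·y_{i+1} − x_{i+1}·y_i):
  i=1: 3.9973·0.5367 − -1.4792·1.0253 = +3.6620 (running +3.6620)
  i=2: -1.4792·-1.0289 − -1.6658·0.5367 = +2.4160 (running +6.0780)
  i=3: -1.6658·-4.3586 − -0.6266·-1.0289 = +6.6158 (running +12.6938)
  i=4: -0.6266·-4.2944 − 3.5117·-4.3586 = +17.9970 (running +30.6908)
  i=5: 3.5117·1.0253 − 3.9973·-4.2944 = +20.7666 (running +51.4573)
Area = |Σ|/2 = |51.4573|/2 = 25.7287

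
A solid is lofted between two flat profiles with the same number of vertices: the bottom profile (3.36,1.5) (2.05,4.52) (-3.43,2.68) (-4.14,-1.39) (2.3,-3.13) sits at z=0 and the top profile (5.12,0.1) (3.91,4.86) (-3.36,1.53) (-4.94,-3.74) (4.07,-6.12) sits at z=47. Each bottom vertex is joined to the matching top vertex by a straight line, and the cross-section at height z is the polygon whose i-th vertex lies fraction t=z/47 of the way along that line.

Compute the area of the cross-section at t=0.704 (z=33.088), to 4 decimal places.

Cross-section at t=0.704: each vertex is (1-t)·p0[i] + t·p1[i].
  v1: (1-0.704)·(3.36,1.5) + 0.704·(5.12,0.1) = (4.5990,0.5144)
  v2: (1-0.704)·(2.05,4.52) + 0.704·(3.91,4.86) = (3.3594,4.7594)
  v3: (1-0.704)·(-3.43,2.68) + 0.704·(-3.36,1.53) = (-3.3807,1.8704)
  v4: (1-0.704)·(-4.14,-1.39) + 0.704·(-4.94,-3.74) = (-4.7032,-3.0444)
  v5: (1-0.704)·(2.3,-3.13) + 0.704·(4.07,-6.12) = (3.5461,-5.2350)
Shoelace sum Σ(x_i·y_{i+1} − x_{i+1}·y_i):
  i=1: 4.5990·4.7594 − 3.3594·0.5144 = +20.1604 (running +20.1604)
  i=2: 3.3594·1.8704 − -3.3807·4.7594 = +22.3736 (running +42.5340)
  i=3: -3.3807·-3.0444 − -4.7032·1.8704 = +19.0891 (running +61.6231)
  i=4: -4.7032·-5.2350 − 3.5461·-3.0444 = +35.4167 (running +97.0398)
  i=5: 3.5461·0.5144 − 4.5990·-5.2350 = +25.8999 (running +122.9397)
Area = |Σ|/2 = |122.9397|/2 = 61.4699

Area at t=0.704: 61.4699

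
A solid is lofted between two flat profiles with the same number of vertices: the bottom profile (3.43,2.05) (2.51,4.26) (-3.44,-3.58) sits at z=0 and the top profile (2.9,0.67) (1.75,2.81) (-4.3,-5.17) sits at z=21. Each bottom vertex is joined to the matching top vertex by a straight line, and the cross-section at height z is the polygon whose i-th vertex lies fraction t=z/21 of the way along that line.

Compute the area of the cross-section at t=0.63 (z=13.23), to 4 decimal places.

Cross-section at t=0.63: each vertex is (1-t)·p0[i] + t·p1[i].
  v1: (1-0.63)·(3.43,2.05) + 0.63·(2.9,0.67) = (3.0961,1.1806)
  v2: (1-0.63)·(2.51,4.26) + 0.63·(1.75,2.81) = (2.0312,3.3465)
  v3: (1-0.63)·(-3.44,-3.58) + 0.63·(-4.3,-5.17) = (-3.9818,-4.5817)
Shoelace sum Σ(x_i·y_{i+1} − x_{i+1}·y_i):
  i=1: 3.0961·3.3465 − 2.0312·1.1806 = +7.9631 (running +7.9631)
  i=2: 2.0312·-4.5817 − -3.9818·3.3465 = +4.0187 (running +11.9818)
  i=3: -3.9818·1.1806 − 3.0961·-4.5817 = +9.4845 (running +21.4663)
Area = |Σ|/2 = |21.4663|/2 = 10.7331

Area at t=0.63: 10.7331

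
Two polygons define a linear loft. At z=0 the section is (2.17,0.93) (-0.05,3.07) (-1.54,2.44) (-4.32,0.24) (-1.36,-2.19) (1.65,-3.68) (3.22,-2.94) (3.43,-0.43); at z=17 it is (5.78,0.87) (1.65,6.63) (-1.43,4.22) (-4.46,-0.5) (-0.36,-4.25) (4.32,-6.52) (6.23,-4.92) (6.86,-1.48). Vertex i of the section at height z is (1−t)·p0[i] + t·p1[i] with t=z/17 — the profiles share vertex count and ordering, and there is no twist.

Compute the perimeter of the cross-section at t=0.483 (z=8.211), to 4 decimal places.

Cross-section at t=0.483: each vertex is (1-t)·p0[i] + t·p1[i].
  v1: (1-0.483)·(2.17,0.93) + 0.483·(5.78,0.87) = (3.9136,0.9010)
  v2: (1-0.483)·(-0.05,3.07) + 0.483·(1.65,6.63) = (0.7711,4.7895)
  v3: (1-0.483)·(-1.54,2.44) + 0.483·(-1.43,4.22) = (-1.4869,3.2997)
  v4: (1-0.483)·(-4.32,0.24) + 0.483·(-4.46,-0.5) = (-4.3876,-0.1174)
  v5: (1-0.483)·(-1.36,-2.19) + 0.483·(-0.36,-4.25) = (-0.8770,-3.1850)
  v6: (1-0.483)·(1.65,-3.68) + 0.483·(4.32,-6.52) = (2.9396,-5.0517)
  v7: (1-0.483)·(3.22,-2.94) + 0.483·(6.23,-4.92) = (4.6738,-3.8963)
  v8: (1-0.483)·(3.43,-0.43) + 0.483·(6.86,-1.48) = (5.0867,-0.9371)
Perimeter = Σ |v_{i+1} − v_i|:
  edge 1→2: √(-3.1425² + 3.8885²) = 4.9996 (running 4.9996)
  edge 2→3: √(-2.2580² + -1.4897²) = 2.7051 (running 7.7047)
  edge 3→4: √(-2.9008² + -3.4172²) = 4.4823 (running 12.1870)
  edge 4→5: √(3.5106² + -3.0676²) = 4.6620 (running 16.8490)
  edge 5→6: √(3.8166² + -1.8667²) = 4.2487 (running 21.0977)
  edge 6→7: √(1.7342² + 1.1554²) = 2.0838 (running 23.1816)
  edge 7→8: √(0.4129² + 2.9592²) = 2.9879 (running 26.1694)
  edge 8→1: √(-1.1731² + 1.8382²) = 2.1806 (running 28.3500)
Perimeter = 28.3500

Perimeter at t=0.483: 28.3500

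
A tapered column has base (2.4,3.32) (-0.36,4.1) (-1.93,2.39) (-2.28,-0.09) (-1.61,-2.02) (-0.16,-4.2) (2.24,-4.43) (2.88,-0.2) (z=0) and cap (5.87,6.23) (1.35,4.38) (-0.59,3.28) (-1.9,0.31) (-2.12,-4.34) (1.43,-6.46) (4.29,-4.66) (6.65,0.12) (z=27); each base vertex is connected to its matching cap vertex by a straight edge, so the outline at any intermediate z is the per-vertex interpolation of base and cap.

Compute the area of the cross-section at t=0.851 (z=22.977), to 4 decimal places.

Area at t=0.851: 68.7749

Cross-section at t=0.851: each vertex is (1-t)·p0[i] + t·p1[i].
  v1: (1-0.851)·(2.4,3.32) + 0.851·(5.87,6.23) = (5.3530,5.7964)
  v2: (1-0.851)·(-0.36,4.1) + 0.851·(1.35,4.38) = (1.0952,4.3383)
  v3: (1-0.851)·(-1.93,2.39) + 0.851·(-0.59,3.28) = (-0.7897,3.1474)
  v4: (1-0.851)·(-2.28,-0.09) + 0.851·(-1.9,0.31) = (-1.9566,0.2504)
  v5: (1-0.851)·(-1.61,-2.02) + 0.851·(-2.12,-4.34) = (-2.0440,-3.9943)
  v6: (1-0.851)·(-0.16,-4.2) + 0.851·(1.43,-6.46) = (1.1931,-6.1233)
  v7: (1-0.851)·(2.24,-4.43) + 0.851·(4.29,-4.66) = (3.9845,-4.6257)
  v8: (1-0.851)·(2.88,-0.2) + 0.851·(6.65,0.12) = (6.0883,0.0723)
Shoelace sum Σ(x_i·y_{i+1} − x_{i+1}·y_i):
  i=1: 5.3530·4.3383 − 1.0952·5.7964 = +16.8744 (running +16.8744)
  i=2: 1.0952·3.1474 − -0.7897·4.3383 = +6.8728 (running +23.7472)
  i=3: -0.7897·0.2504 − -1.9566·3.1474 = +5.9605 (running +29.7077)
  i=4: -1.9566·-3.9943 − -2.0440·0.2504 = +8.3272 (running +38.0349)
  i=5: -2.0440·-6.1233 − 1.1931·-3.9943 = +17.2816 (running +55.3165)
  i=6: 1.1931·-4.6257 − 3.9845·-6.1233 = +18.8795 (running +74.1960)
  i=7: 3.9845·0.0723 − 6.0883·-4.6257 = +28.4509 (running +102.6469)
  i=8: 6.0883·5.7964 − 5.3530·0.0723 = +34.9030 (running +137.5499)
Area = |Σ|/2 = |137.5499|/2 = 68.7749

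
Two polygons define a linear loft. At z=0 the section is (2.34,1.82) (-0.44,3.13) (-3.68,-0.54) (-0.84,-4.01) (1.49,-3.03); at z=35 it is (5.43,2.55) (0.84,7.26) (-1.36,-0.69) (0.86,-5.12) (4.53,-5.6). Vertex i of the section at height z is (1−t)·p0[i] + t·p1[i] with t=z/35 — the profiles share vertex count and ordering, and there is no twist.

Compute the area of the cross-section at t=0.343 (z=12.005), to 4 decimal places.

Area at t=0.343: 35.8768

Cross-section at t=0.343: each vertex is (1-t)·p0[i] + t·p1[i].
  v1: (1-0.343)·(2.34,1.82) + 0.343·(5.43,2.55) = (3.3999,2.0704)
  v2: (1-0.343)·(-0.44,3.13) + 0.343·(0.84,7.26) = (-0.0010,4.5466)
  v3: (1-0.343)·(-3.68,-0.54) + 0.343·(-1.36,-0.69) = (-2.8842,-0.5915)
  v4: (1-0.343)·(-0.84,-4.01) + 0.343·(0.86,-5.12) = (-0.2569,-4.3907)
  v5: (1-0.343)·(1.49,-3.03) + 0.343·(4.53,-5.6) = (2.5327,-3.9115)
Shoelace sum Σ(x_i·y_{i+1} − x_{i+1}·y_i):
  i=1: 3.3999·4.5466 − -0.0010·2.0704 = +15.4598 (running +15.4598)
  i=2: -0.0010·-0.5915 − -2.8842·4.5466 = +13.1140 (running +28.5738)
  i=3: -2.8842·-4.3907 − -0.2569·-0.5915 = +12.5120 (running +41.0858)
  i=4: -0.2569·-3.9115 − 2.5327·-4.3907 = +12.1254 (running +53.2112)
  i=5: 2.5327·2.0704 − 3.3999·-3.9115 = +18.5423 (running +71.7535)
Area = |Σ|/2 = |71.7535|/2 = 35.8768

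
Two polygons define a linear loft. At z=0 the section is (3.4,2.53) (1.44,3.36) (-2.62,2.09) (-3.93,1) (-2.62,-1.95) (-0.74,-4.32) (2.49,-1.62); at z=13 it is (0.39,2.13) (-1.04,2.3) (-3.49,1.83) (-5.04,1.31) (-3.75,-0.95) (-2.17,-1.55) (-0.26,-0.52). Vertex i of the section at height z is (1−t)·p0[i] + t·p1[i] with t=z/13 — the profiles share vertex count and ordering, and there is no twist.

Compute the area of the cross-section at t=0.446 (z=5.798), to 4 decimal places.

Area at t=0.446: 24.1672

Cross-section at t=0.446: each vertex is (1-t)·p0[i] + t·p1[i].
  v1: (1-0.446)·(3.4,2.53) + 0.446·(0.39,2.13) = (2.0575,2.3516)
  v2: (1-0.446)·(1.44,3.36) + 0.446·(-1.04,2.3) = (0.3339,2.8872)
  v3: (1-0.446)·(-2.62,2.09) + 0.446·(-3.49,1.83) = (-3.0080,1.9740)
  v4: (1-0.446)·(-3.93,1) + 0.446·(-5.04,1.31) = (-4.4251,1.1383)
  v5: (1-0.446)·(-2.62,-1.95) + 0.446·(-3.75,-0.95) = (-3.1240,-1.5040)
  v6: (1-0.446)·(-0.74,-4.32) + 0.446·(-2.17,-1.55) = (-1.3778,-3.0846)
  v7: (1-0.446)·(2.49,-1.62) + 0.446·(-0.26,-0.52) = (1.2635,-1.1294)
Shoelace sum Σ(x_i·y_{i+1} − x_{i+1}·y_i):
  i=1: 2.0575·2.8872 − 0.3339·2.3516 = +5.1554 (running +5.1554)
  i=2: 0.3339·1.9740 − -3.0080·2.8872 = +9.3440 (running +14.4994)
  i=3: -3.0080·1.1383 − -4.4251·1.9740 = +5.3113 (running +19.8107)
  i=4: -4.4251·-1.5040 − -3.1240·1.1383 = +10.2112 (running +30.0219)
  i=5: -3.1240·-3.0846 − -1.3778·-1.5040 = +7.5640 (running +37.5859)
  i=6: -1.3778·-1.1294 − 1.2635·-3.0846 = +5.4534 (running +43.0394)
  i=7: 1.2635·2.3516 − 2.0575·-1.1294 = +5.2950 (running +48.3344)
Area = |Σ|/2 = |48.3344|/2 = 24.1672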